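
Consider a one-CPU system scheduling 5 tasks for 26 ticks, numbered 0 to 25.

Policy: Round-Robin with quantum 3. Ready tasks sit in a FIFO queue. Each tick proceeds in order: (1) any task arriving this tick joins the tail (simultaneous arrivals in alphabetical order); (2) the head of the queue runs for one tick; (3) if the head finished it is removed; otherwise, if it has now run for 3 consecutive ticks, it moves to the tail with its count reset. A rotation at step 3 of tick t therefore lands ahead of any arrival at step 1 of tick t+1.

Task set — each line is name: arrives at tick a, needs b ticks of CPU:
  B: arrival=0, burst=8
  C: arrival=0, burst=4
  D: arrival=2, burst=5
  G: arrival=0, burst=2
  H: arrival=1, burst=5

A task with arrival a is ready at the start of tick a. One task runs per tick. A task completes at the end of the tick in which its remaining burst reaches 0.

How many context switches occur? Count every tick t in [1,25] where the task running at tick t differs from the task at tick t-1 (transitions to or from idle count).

context switches = 10

t=0: queue=[B,C,G] q_used=0 → run B
t=1: queue=[B,C,G,H] q_used=1 → run B
t=2: queue=[B,C,G,H,D] q_used=2 → run B
t=3: queue=[C,G,H,D,B] q_used=0 → run C
t=4: queue=[C,G,H,D,B] q_used=1 → run C
t=5: queue=[C,G,H,D,B] q_used=2 → run C
t=6: queue=[G,H,D,B,C] q_used=0 → run G
t=7: queue=[G,H,D,B,C] q_used=1 → run G
t=8: queue=[H,D,B,C] q_used=0 → run H
t=9: queue=[H,D,B,C] q_used=1 → run H
t=10: queue=[H,D,B,C] q_used=2 → run H
t=11: queue=[D,B,C,H] q_used=0 → run D
t=12: queue=[D,B,C,H] q_used=1 → run D
t=13: queue=[D,B,C,H] q_used=2 → run D
t=14: queue=[B,C,H,D] q_used=0 → run B
t=15: queue=[B,C,H,D] q_used=1 → run B
t=16: queue=[B,C,H,D] q_used=2 → run B
t=17: queue=[C,H,D,B] q_used=0 → run C
t=18: queue=[H,D,B] q_used=0 → run H
t=19: queue=[H,D,B] q_used=1 → run H
t=20: queue=[D,B] q_used=0 → run D
t=21: queue=[D,B] q_used=1 → run D
t=22: queue=[B] q_used=0 → run B
t=23: queue=[B] q_used=1 → run B
t=24: (idle)
t=25: (idle)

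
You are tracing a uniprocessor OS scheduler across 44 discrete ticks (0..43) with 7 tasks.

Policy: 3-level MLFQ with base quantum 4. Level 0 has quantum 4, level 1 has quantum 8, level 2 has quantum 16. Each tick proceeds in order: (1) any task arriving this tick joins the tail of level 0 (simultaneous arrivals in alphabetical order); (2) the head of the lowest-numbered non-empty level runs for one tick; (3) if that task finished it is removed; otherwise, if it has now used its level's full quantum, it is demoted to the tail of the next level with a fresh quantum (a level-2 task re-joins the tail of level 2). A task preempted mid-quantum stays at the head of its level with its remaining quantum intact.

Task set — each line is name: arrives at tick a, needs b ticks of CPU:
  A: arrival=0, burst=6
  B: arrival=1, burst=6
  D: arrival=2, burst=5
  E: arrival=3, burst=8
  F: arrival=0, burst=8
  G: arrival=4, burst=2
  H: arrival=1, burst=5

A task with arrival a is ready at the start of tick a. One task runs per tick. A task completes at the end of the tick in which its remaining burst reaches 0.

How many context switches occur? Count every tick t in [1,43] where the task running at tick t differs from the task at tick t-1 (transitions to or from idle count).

context switches = 13

t=0: L0/L1/L2 = AF/-/- → run A
t=1: L0/L1/L2 = AFBH/-/- → run A
t=2: L0/L1/L2 = AFBHD/-/- → run A
t=3: L0/L1/L2 = AFBHDE/-/- → run A
t=4: L0/L1/L2 = FBHDEG/A/- → run F
t=5: L0/L1/L2 = FBHDEG/A/- → run F
t=6: L0/L1/L2 = FBHDEG/A/- → run F
t=7: L0/L1/L2 = FBHDEG/A/- → run F
t=8: L0/L1/L2 = BHDEG/AF/- → run B
t=9: L0/L1/L2 = BHDEG/AF/- → run B
t=10: L0/L1/L2 = BHDEG/AF/- → run B
t=11: L0/L1/L2 = BHDEG/AF/- → run B
t=12: L0/L1/L2 = HDEG/AFB/- → run H
t=13: L0/L1/L2 = HDEG/AFB/- → run H
t=14: L0/L1/L2 = HDEG/AFB/- → run H
t=15: L0/L1/L2 = HDEG/AFB/- → run H
t=16: L0/L1/L2 = DEG/AFBH/- → run D
t=17: L0/L1/L2 = DEG/AFBH/- → run D
t=18: L0/L1/L2 = DEG/AFBH/- → run D
t=19: L0/L1/L2 = DEG/AFBH/- → run D
t=20: L0/L1/L2 = EG/AFBHD/- → run E
t=21: L0/L1/L2 = EG/AFBHD/- → run E
t=22: L0/L1/L2 = EG/AFBHD/- → run E
t=23: L0/L1/L2 = EG/AFBHD/- → run E
t=24: L0/L1/L2 = G/AFBHDE/- → run G
t=25: L0/L1/L2 = G/AFBHDE/- → run G
t=26: L0/L1/L2 = -/AFBHDE/- → run A
t=27: L0/L1/L2 = -/AFBHDE/- → run A
t=28: L0/L1/L2 = -/FBHDE/- → run F
t=29: L0/L1/L2 = -/FBHDE/- → run F
t=30: L0/L1/L2 = -/FBHDE/- → run F
t=31: L0/L1/L2 = -/FBHDE/- → run F
t=32: L0/L1/L2 = -/BHDE/- → run B
t=33: L0/L1/L2 = -/BHDE/- → run B
t=34: L0/L1/L2 = -/HDE/- → run H
t=35: L0/L1/L2 = -/DE/- → run D
t=36: L0/L1/L2 = -/E/- → run E
t=37: L0/L1/L2 = -/E/- → run E
t=38: L0/L1/L2 = -/E/- → run E
t=39: L0/L1/L2 = -/E/- → run E
t=40: (idle)
t=41: (idle)
t=42: (idle)
t=43: (idle)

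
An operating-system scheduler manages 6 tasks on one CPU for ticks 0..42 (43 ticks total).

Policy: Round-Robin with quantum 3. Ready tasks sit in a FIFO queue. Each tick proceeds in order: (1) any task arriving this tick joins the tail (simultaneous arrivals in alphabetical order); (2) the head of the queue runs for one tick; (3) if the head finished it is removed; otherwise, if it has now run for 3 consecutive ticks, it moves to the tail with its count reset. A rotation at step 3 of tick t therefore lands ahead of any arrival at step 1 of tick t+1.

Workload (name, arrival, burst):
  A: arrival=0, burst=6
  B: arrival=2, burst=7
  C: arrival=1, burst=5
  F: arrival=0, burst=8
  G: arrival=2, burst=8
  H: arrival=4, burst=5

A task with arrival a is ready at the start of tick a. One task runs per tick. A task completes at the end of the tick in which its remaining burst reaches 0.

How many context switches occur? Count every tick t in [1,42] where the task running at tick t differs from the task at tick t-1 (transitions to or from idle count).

t=0: queue=[A,F] q_used=0 → run A
t=1: queue=[A,F,C] q_used=1 → run A
t=2: queue=[A,F,C,B,G] q_used=2 → run A
t=3: queue=[F,C,B,G,A] q_used=0 → run F
t=4: queue=[F,C,B,G,A,H] q_used=1 → run F
t=5: queue=[F,C,B,G,A,H] q_used=2 → run F
t=6: queue=[C,B,G,A,H,F] q_used=0 → run C
t=7: queue=[C,B,G,A,H,F] q_used=1 → run C
t=8: queue=[C,B,G,A,H,F] q_used=2 → run C
t=9: queue=[B,G,A,H,F,C] q_used=0 → run B
t=10: queue=[B,G,A,H,F,C] q_used=1 → run B
t=11: queue=[B,G,A,H,F,C] q_used=2 → run B
t=12: queue=[G,A,H,F,C,B] q_used=0 → run G
t=13: queue=[G,A,H,F,C,B] q_used=1 → run G
t=14: queue=[G,A,H,F,C,B] q_used=2 → run G
t=15: queue=[A,H,F,C,B,G] q_used=0 → run A
t=16: queue=[A,H,F,C,B,G] q_used=1 → run A
t=17: queue=[A,H,F,C,B,G] q_used=2 → run A
t=18: queue=[H,F,C,B,G] q_used=0 → run H
t=19: queue=[H,F,C,B,G] q_used=1 → run H
t=20: queue=[H,F,C,B,G] q_used=2 → run H
t=21: queue=[F,C,B,G,H] q_used=0 → run F
t=22: queue=[F,C,B,G,H] q_used=1 → run F
t=23: queue=[F,C,B,G,H] q_used=2 → run F
t=24: queue=[C,B,G,H,F] q_used=0 → run C
t=25: queue=[C,B,G,H,F] q_used=1 → run C
t=26: queue=[B,G,H,F] q_used=0 → run B
t=27: queue=[B,G,H,F] q_used=1 → run B
t=28: queue=[B,G,H,F] q_used=2 → run B
t=29: queue=[G,H,F,B] q_used=0 → run G
t=30: queue=[G,H,F,B] q_used=1 → run G
t=31: queue=[G,H,F,B] q_used=2 → run G
t=32: queue=[H,F,B,G] q_used=0 → run H
t=33: queue=[H,F,B,G] q_used=1 → run H
t=34: queue=[F,B,G] q_used=0 → run F
t=35: queue=[F,B,G] q_used=1 → run F
t=36: queue=[B,G] q_used=0 → run B
t=37: queue=[G] q_used=0 → run G
t=38: queue=[G] q_used=1 → run G
t=39: (idle)
t=40: (idle)
t=41: (idle)
t=42: (idle)

context switches = 15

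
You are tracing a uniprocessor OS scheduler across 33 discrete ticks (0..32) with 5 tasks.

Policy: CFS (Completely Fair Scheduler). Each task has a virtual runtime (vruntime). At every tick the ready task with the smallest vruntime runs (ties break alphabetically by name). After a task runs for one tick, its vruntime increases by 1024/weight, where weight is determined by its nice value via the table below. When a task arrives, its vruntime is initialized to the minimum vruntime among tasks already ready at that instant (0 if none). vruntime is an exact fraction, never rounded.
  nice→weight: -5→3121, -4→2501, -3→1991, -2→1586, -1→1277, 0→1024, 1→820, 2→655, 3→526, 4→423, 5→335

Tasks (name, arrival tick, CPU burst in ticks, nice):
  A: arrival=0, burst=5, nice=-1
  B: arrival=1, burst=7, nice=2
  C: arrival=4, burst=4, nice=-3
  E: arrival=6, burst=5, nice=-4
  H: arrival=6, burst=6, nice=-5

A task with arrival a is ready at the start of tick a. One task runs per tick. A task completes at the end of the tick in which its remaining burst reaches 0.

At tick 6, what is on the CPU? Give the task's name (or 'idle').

t=0: vr[A=0] → run A
t=1: vr[A=1024/1277 B=1024/1277] → run A
t=2: vr[A=2048/1277 B=1024/1277] → run B
t=3: vr[A=2048/1277 B=1978368/836435] → run A
t=4: vr[A=3072/1277 B=1978368/836435 C=1978368/836435] → run B
t=5: vr[A=3072/1277 B=3286016/836435 C=1978368/836435] → run C
t=6: vr[A=3072/1277 B=3286016/836435 C=4795440128/1665342085 E=3072/1277 H=3072/1277] → run A
t=7: vr[A=4096/1277 B=3286016/836435 C=4795440128/1665342085 E=3072/1277 H=3072/1277] → run E
t=8: vr[A=4096/1277 B=3286016/836435 C=4795440128/1665342085 E=8990720/3193777 H=3072/1277] → run H
t=9: vr[A=4096/1277 B=3286016/836435 C=4795440128/1665342085 E=8990720/3193777 H=10895360/3985517] → run H
t=10: vr[A=4096/1277 B=3286016/836435 C=4795440128/1665342085 E=8990720/3193777 H=12203008/3985517] → run E
t=11: vr[A=4096/1277 B=3286016/836435 C=4795440128/1665342085 E=10298368/3193777 H=12203008/3985517] → run C
t=12: vr[A=4096/1277 B=3286016/836435 C=5651949568/1665342085 E=10298368/3193777 H=12203008/3985517] → run H
t=13: vr[A=4096/1277 B=3286016/836435 C=5651949568/1665342085 E=10298368/3193777 H=13510656/3985517] → run A
t=14: vr[B=3286016/836435 C=5651949568/1665342085 E=10298368/3193777 H=13510656/3985517] → run E
t=15: vr[B=3286016/836435 C=5651949568/1665342085 E=11606016/3193777 H=13510656/3985517] → run H
t=16: vr[B=3286016/836435 C=5651949568/1665342085 E=11606016/3193777 H=14818304/3985517] → run C
t=17: vr[B=3286016/836435 C=6508459008/1665342085 E=11606016/3193777 H=14818304/3985517] → run E
t=18: vr[B=3286016/836435 C=6508459008/1665342085 E=12913664/3193777 H=14818304/3985517] → run H
t=19: vr[B=3286016/836435 C=6508459008/1665342085 E=12913664/3193777 H=16125952/3985517] → run C
t=20: vr[B=3286016/836435 E=12913664/3193777 H=16125952/3985517] → run B
t=21: vr[B=4593664/836435 E=12913664/3193777 H=16125952/3985517] → run E
t=22: vr[B=4593664/836435 H=16125952/3985517] → run H
t=23: vr[B=4593664/836435] → run B
t=24: vr[B=5901312/836435] → run B
t=25: vr[B=1441792/167287] → run B
t=26: vr[B=8516608/836435] → run B
t=27: (idle)
t=28: (idle)
t=29: (idle)
t=30: (idle)
t=31: (idle)
t=32: (idle)

running at tick 6 = A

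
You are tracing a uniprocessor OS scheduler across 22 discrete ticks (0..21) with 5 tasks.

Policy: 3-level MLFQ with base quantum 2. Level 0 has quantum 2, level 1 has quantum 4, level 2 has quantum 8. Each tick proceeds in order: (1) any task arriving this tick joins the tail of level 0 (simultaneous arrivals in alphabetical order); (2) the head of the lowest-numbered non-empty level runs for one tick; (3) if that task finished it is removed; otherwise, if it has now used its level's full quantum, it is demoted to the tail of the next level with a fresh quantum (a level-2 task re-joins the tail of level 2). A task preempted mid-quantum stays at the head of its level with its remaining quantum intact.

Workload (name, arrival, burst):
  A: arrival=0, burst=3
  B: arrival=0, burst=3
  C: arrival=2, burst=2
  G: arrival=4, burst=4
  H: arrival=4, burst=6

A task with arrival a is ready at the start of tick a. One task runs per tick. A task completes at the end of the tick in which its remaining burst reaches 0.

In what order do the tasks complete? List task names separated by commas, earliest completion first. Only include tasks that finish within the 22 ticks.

t=0: L0/L1/L2 = AB/-/- → run A
t=1: L0/L1/L2 = AB/-/- → run A
t=2: L0/L1/L2 = BC/A/- → run B
t=3: L0/L1/L2 = BC/A/- → run B
t=4: L0/L1/L2 = CGH/AB/- → run C
t=5: L0/L1/L2 = CGH/AB/- → run C
t=6: L0/L1/L2 = GH/AB/- → run G
t=7: L0/L1/L2 = GH/AB/- → run G
t=8: L0/L1/L2 = H/ABG/- → run H
t=9: L0/L1/L2 = H/ABG/- → run H
t=10: L0/L1/L2 = -/ABGH/- → run A
t=11: L0/L1/L2 = -/BGH/- → run B
t=12: L0/L1/L2 = -/GH/- → run G
t=13: L0/L1/L2 = -/GH/- → run G
t=14: L0/L1/L2 = -/H/- → run H
t=15: L0/L1/L2 = -/H/- → run H
t=16: L0/L1/L2 = -/H/- → run H
t=17: L0/L1/L2 = -/H/- → run H
t=18: (idle)
t=19: (idle)
t=20: (idle)
t=21: (idle)

completion order = C, A, B, G, H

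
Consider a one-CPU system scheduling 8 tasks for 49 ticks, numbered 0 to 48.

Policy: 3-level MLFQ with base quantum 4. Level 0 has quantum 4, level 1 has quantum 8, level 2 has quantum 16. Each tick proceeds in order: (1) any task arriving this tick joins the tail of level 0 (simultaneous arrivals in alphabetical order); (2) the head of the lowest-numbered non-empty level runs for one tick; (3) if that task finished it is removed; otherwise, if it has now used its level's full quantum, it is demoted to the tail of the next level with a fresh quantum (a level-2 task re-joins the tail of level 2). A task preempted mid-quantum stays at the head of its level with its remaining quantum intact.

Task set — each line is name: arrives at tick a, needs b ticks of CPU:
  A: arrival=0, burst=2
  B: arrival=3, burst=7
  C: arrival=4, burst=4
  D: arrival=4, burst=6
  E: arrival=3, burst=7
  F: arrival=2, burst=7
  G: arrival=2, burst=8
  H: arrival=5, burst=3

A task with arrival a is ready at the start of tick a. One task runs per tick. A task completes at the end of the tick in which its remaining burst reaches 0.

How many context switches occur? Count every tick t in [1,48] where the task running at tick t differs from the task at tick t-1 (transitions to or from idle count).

t=0: L0/L1/L2 = A/-/- → run A
t=1: L0/L1/L2 = A/-/- → run A
t=2: L0/L1/L2 = FG/-/- → run F
t=3: L0/L1/L2 = FGBE/-/- → run F
t=4: L0/L1/L2 = FGBECD/-/- → run F
t=5: L0/L1/L2 = FGBECDH/-/- → run F
t=6: L0/L1/L2 = GBECDH/F/- → run G
t=7: L0/L1/L2 = GBECDH/F/- → run G
t=8: L0/L1/L2 = GBECDH/F/- → run G
t=9: L0/L1/L2 = GBECDH/F/- → run G
t=10: L0/L1/L2 = BECDH/FG/- → run B
t=11: L0/L1/L2 = BECDH/FG/- → run B
t=12: L0/L1/L2 = BECDH/FG/- → run B
t=13: L0/L1/L2 = BECDH/FG/- → run B
t=14: L0/L1/L2 = ECDH/FGB/- → run E
t=15: L0/L1/L2 = ECDH/FGB/- → run E
t=16: L0/L1/L2 = ECDH/FGB/- → run E
t=17: L0/L1/L2 = ECDH/FGB/- → run E
t=18: L0/L1/L2 = CDH/FGBE/- → run C
t=19: L0/L1/L2 = CDH/FGBE/- → run C
t=20: L0/L1/L2 = CDH/FGBE/- → run C
t=21: L0/L1/L2 = CDH/FGBE/- → run C
t=22: L0/L1/L2 = DH/FGBE/- → run D
t=23: L0/L1/L2 = DH/FGBE/- → run D
t=24: L0/L1/L2 = DH/FGBE/- → run D
t=25: L0/L1/L2 = DH/FGBE/- → run D
t=26: L0/L1/L2 = H/FGBED/- → run H
t=27: L0/L1/L2 = H/FGBED/- → run H
t=28: L0/L1/L2 = H/FGBED/- → run H
t=29: L0/L1/L2 = -/FGBED/- → run F
t=30: L0/L1/L2 = -/FGBED/- → run F
t=31: L0/L1/L2 = -/FGBED/- → run F
t=32: L0/L1/L2 = -/GBED/- → run G
t=33: L0/L1/L2 = -/GBED/- → run G
t=34: L0/L1/L2 = -/GBED/- → run G
t=35: L0/L1/L2 = -/GBED/- → run G
t=36: L0/L1/L2 = -/BED/- → run B
t=37: L0/L1/L2 = -/BED/- → run B
t=38: L0/L1/L2 = -/BED/- → run B
t=39: L0/L1/L2 = -/ED/- → run E
t=40: L0/L1/L2 = -/ED/- → run E
t=41: L0/L1/L2 = -/ED/- → run E
t=42: L0/L1/L2 = -/D/- → run D
t=43: L0/L1/L2 = -/D/- → run D
t=44: (idle)
t=45: (idle)
t=46: (idle)
t=47: (idle)
t=48: (idle)

context switches = 13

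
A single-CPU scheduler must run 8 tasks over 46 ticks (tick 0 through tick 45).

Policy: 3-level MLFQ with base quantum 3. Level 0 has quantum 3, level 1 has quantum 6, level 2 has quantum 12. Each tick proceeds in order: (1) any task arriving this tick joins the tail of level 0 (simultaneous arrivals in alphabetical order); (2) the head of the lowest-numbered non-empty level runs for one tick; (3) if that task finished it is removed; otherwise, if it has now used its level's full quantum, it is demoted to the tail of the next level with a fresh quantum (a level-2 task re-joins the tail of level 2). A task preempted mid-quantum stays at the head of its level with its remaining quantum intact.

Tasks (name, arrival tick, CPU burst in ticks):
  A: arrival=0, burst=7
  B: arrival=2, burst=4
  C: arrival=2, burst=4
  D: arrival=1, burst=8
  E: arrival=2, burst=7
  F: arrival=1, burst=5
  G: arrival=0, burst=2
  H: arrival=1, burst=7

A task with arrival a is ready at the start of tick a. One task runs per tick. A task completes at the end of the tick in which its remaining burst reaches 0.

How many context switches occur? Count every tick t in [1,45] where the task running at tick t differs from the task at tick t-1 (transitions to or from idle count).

context switches = 15

t=0: L0/L1/L2 = AG/-/- → run A
t=1: L0/L1/L2 = AGDFH/-/- → run A
t=2: L0/L1/L2 = AGDFHBCE/-/- → run A
t=3: L0/L1/L2 = GDFHBCE/A/- → run G
t=4: L0/L1/L2 = GDFHBCE/A/- → run G
t=5: L0/L1/L2 = DFHBCE/A/- → run D
t=6: L0/L1/L2 = DFHBCE/A/- → run D
t=7: L0/L1/L2 = DFHBCE/A/- → run D
t=8: L0/L1/L2 = FHBCE/AD/- → run F
t=9: L0/L1/L2 = FHBCE/AD/- → run F
t=10: L0/L1/L2 = FHBCE/AD/- → run F
t=11: L0/L1/L2 = HBCE/ADF/- → run H
t=12: L0/L1/L2 = HBCE/ADF/- → run H
t=13: L0/L1/L2 = HBCE/ADF/- → run H
t=14: L0/L1/L2 = BCE/ADFH/- → run B
t=15: L0/L1/L2 = BCE/ADFH/- → run B
t=16: L0/L1/L2 = BCE/ADFH/- → run B
t=17: L0/L1/L2 = CE/ADFHB/- → run C
t=18: L0/L1/L2 = CE/ADFHB/- → run C
t=19: L0/L1/L2 = CE/ADFHB/- → run C
t=20: L0/L1/L2 = E/ADFHBC/- → run E
t=21: L0/L1/L2 = E/ADFHBC/- → run E
t=22: L0/L1/L2 = E/ADFHBC/- → run E
t=23: L0/L1/L2 = -/ADFHBCE/- → run A
t=24: L0/L1/L2 = -/ADFHBCE/- → run A
t=25: L0/L1/L2 = -/ADFHBCE/- → run A
t=26: L0/L1/L2 = -/ADFHBCE/- → run A
t=27: L0/L1/L2 = -/DFHBCE/- → run D
t=28: L0/L1/L2 = -/DFHBCE/- → run D
t=29: L0/L1/L2 = -/DFHBCE/- → run D
t=30: L0/L1/L2 = -/DFHBCE/- → run D
t=31: L0/L1/L2 = -/DFHBCE/- → run D
t=32: L0/L1/L2 = -/FHBCE/- → run F
t=33: L0/L1/L2 = -/FHBCE/- → run F
t=34: L0/L1/L2 = -/HBCE/- → run H
t=35: L0/L1/L2 = -/HBCE/- → run H
t=36: L0/L1/L2 = -/HBCE/- → run H
t=37: L0/L1/L2 = -/HBCE/- → run H
t=38: L0/L1/L2 = -/BCE/- → run B
t=39: L0/L1/L2 = -/CE/- → run C
t=40: L0/L1/L2 = -/E/- → run E
t=41: L0/L1/L2 = -/E/- → run E
t=42: L0/L1/L2 = -/E/- → run E
t=43: L0/L1/L2 = -/E/- → run E
t=44: (idle)
t=45: (idle)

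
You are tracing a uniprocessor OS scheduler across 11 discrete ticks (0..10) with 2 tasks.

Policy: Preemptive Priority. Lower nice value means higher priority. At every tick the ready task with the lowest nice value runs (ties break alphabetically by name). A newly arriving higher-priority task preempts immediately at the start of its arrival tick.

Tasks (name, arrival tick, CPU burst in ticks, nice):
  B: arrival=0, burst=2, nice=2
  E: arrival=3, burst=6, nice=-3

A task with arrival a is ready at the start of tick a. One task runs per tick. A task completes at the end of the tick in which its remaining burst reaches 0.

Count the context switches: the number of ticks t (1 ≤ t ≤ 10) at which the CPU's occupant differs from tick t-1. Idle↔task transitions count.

t=0: ready={B} → run B
t=1: ready={B} → run B
t=2: (idle)
t=3: ready={E} → run E
t=4: ready={E} → run E
t=5: ready={E} → run E
t=6: ready={E} → run E
t=7: ready={E} → run E
t=8: ready={E} → run E
t=9: (idle)
t=10: (idle)

context switches = 3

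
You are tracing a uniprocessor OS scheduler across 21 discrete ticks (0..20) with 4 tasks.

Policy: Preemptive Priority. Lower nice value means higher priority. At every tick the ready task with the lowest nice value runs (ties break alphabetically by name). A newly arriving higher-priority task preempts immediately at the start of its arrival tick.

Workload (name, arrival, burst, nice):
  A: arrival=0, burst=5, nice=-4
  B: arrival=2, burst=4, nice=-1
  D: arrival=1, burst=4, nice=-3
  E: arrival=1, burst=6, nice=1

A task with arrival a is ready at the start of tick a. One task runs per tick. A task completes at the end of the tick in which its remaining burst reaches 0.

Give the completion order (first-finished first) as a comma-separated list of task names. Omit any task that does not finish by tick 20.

t=0: ready={A} → run A
t=1: ready={A,D,E} → run A
t=2: ready={A,B,D,E} → run A
t=3: ready={A,B,D,E} → run A
t=4: ready={A,B,D,E} → run A
t=5: ready={B,D,E} → run D
t=6: ready={B,D,E} → run D
t=7: ready={B,D,E} → run D
t=8: ready={B,D,E} → run D
t=9: ready={B,E} → run B
t=10: ready={B,E} → run B
t=11: ready={B,E} → run B
t=12: ready={B,E} → run B
t=13: ready={E} → run E
t=14: ready={E} → run E
t=15: ready={E} → run E
t=16: ready={E} → run E
t=17: ready={E} → run E
t=18: ready={E} → run E
t=19: (idle)
t=20: (idle)

completion order = A, D, B, E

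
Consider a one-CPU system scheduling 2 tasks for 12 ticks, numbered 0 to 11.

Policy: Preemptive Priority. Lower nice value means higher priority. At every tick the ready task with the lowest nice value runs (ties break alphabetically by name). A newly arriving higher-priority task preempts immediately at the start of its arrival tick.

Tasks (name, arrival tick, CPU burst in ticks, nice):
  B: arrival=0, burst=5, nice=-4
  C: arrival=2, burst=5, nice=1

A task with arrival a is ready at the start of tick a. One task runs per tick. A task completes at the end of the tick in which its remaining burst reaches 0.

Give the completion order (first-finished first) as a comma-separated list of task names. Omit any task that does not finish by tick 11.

t=0: ready={B} → run B
t=1: ready={B} → run B
t=2: ready={B,C} → run B
t=3: ready={B,C} → run B
t=4: ready={B,C} → run B
t=5: ready={C} → run C
t=6: ready={C} → run C
t=7: ready={C} → run C
t=8: ready={C} → run C
t=9: ready={C} → run C
t=10: (idle)
t=11: (idle)

completion order = B, C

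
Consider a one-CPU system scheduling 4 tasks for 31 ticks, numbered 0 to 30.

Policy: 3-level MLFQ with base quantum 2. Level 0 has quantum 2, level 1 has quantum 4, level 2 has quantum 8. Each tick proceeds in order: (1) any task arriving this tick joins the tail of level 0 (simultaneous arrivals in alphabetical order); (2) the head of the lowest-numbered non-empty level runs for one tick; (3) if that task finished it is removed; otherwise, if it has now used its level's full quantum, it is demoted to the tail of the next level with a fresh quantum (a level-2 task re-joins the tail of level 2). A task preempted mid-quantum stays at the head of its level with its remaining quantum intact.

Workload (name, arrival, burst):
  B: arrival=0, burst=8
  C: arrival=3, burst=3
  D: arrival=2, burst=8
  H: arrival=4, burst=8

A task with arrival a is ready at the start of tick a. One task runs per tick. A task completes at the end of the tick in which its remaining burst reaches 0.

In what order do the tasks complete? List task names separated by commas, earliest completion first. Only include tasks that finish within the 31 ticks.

completion order = C, B, D, H

t=0: L0/L1/L2 = B/-/- → run B
t=1: L0/L1/L2 = B/-/- → run B
t=2: L0/L1/L2 = D/B/- → run D
t=3: L0/L1/L2 = DC/B/- → run D
t=4: L0/L1/L2 = CH/BD/- → run C
t=5: L0/L1/L2 = CH/BD/- → run C
t=6: L0/L1/L2 = H/BDC/- → run H
t=7: L0/L1/L2 = H/BDC/- → run H
t=8: L0/L1/L2 = -/BDCH/- → run B
t=9: L0/L1/L2 = -/BDCH/- → run B
t=10: L0/L1/L2 = -/BDCH/- → run B
t=11: L0/L1/L2 = -/BDCH/- → run B
t=12: L0/L1/L2 = -/DCH/B → run D
t=13: L0/L1/L2 = -/DCH/B → run D
t=14: L0/L1/L2 = -/DCH/B → run D
t=15: L0/L1/L2 = -/DCH/B → run D
t=16: L0/L1/L2 = -/CH/BD → run C
t=17: L0/L1/L2 = -/H/BD → run H
t=18: L0/L1/L2 = -/H/BD → run H
t=19: L0/L1/L2 = -/H/BD → run H
t=20: L0/L1/L2 = -/H/BD → run H
t=21: L0/L1/L2 = -/-/BDH → run B
t=22: L0/L1/L2 = -/-/BDH → run B
t=23: L0/L1/L2 = -/-/DH → run D
t=24: L0/L1/L2 = -/-/DH → run D
t=25: L0/L1/L2 = -/-/H → run H
t=26: L0/L1/L2 = -/-/H → run H
t=27: (idle)
t=28: (idle)
t=29: (idle)
t=30: (idle)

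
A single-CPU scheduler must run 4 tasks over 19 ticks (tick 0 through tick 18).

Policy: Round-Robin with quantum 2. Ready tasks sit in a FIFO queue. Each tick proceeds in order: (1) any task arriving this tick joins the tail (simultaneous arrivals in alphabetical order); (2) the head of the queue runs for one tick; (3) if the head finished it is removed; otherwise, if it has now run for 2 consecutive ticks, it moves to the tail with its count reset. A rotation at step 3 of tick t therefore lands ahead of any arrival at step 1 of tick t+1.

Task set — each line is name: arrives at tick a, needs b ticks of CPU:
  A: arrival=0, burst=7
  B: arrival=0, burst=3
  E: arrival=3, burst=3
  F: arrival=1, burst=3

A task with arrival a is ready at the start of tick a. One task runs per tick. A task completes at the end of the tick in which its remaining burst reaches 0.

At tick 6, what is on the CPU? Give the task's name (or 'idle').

t=0: queue=[A,B] q_used=0 → run A
t=1: queue=[A,B,F] q_used=1 → run A
t=2: queue=[B,F,A] q_used=0 → run B
t=3: queue=[B,F,A,E] q_used=1 → run B
t=4: queue=[F,A,E,B] q_used=0 → run F
t=5: queue=[F,A,E,B] q_used=1 → run F
t=6: queue=[A,E,B,F] q_used=0 → run A
t=7: queue=[A,E,B,F] q_used=1 → run A
t=8: queue=[E,B,F,A] q_used=0 → run E
t=9: queue=[E,B,F,A] q_used=1 → run E
t=10: queue=[B,F,A,E] q_used=0 → run B
t=11: queue=[F,A,E] q_used=0 → run F
t=12: queue=[A,E] q_used=0 → run A
t=13: queue=[A,E] q_used=1 → run A
t=14: queue=[E,A] q_used=0 → run E
t=15: queue=[A] q_used=0 → run A
t=16: (idle)
t=17: (idle)
t=18: (idle)

running at tick 6 = A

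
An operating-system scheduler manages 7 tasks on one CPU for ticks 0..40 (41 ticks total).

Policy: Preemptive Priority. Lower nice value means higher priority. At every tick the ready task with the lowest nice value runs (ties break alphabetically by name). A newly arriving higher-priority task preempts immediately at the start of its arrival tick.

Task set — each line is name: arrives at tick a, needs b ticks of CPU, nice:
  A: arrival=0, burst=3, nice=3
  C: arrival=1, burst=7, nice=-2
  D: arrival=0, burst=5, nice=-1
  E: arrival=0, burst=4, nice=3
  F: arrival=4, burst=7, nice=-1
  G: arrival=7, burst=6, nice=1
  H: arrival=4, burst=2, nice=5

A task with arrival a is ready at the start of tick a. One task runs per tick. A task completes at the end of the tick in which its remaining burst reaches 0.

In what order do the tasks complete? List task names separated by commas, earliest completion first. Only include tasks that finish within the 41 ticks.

completion order = C, D, F, G, A, E, H

t=0: ready={A,D,E} → run D
t=1: ready={A,C,D,E} → run C
t=2: ready={A,C,D,E} → run C
t=3: ready={A,C,D,E} → run C
t=4: ready={A,C,D,E,F,H} → run C
t=5: ready={A,C,D,E,F,H} → run C
t=6: ready={A,C,D,E,F,H} → run C
t=7: ready={A,C,D,E,F,G,H} → run C
t=8: ready={A,D,E,F,G,H} → run D
t=9: ready={A,D,E,F,G,H} → run D
t=10: ready={A,D,E,F,G,H} → run D
t=11: ready={A,D,E,F,G,H} → run D
t=12: ready={A,E,F,G,H} → run F
t=13: ready={A,E,F,G,H} → run F
t=14: ready={A,E,F,G,H} → run F
t=15: ready={A,E,F,G,H} → run F
t=16: ready={A,E,F,G,H} → run F
t=17: ready={A,E,F,G,H} → run F
t=18: ready={A,E,F,G,H} → run F
t=19: ready={A,E,G,H} → run G
t=20: ready={A,E,G,H} → run G
t=21: ready={A,E,G,H} → run G
t=22: ready={A,E,G,H} → run G
t=23: ready={A,E,G,H} → run G
t=24: ready={A,E,G,H} → run G
t=25: ready={A,E,H} → run A
t=26: ready={A,E,H} → run A
t=27: ready={A,E,H} → run A
t=28: ready={E,H} → run E
t=29: ready={E,H} → run E
t=30: ready={E,H} → run E
t=31: ready={E,H} → run E
t=32: ready={H} → run H
t=33: ready={H} → run H
t=34: (idle)
t=35: (idle)
t=36: (idle)
t=37: (idle)
t=38: (idle)
t=39: (idle)
t=40: (idle)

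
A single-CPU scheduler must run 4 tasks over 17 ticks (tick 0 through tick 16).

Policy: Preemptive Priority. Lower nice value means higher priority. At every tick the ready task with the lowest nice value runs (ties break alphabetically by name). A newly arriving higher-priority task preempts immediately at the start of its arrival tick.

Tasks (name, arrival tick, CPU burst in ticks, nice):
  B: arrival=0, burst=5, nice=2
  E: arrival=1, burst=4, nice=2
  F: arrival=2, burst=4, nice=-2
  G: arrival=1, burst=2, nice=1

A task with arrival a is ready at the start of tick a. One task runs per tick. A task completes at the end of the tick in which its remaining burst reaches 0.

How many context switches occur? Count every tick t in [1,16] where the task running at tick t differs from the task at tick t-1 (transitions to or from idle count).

context switches = 6

t=0: ready={B} → run B
t=1: ready={B,E,G} → run G
t=2: ready={B,E,F,G} → run F
t=3: ready={B,E,F,G} → run F
t=4: ready={B,E,F,G} → run F
t=5: ready={B,E,F,G} → run F
t=6: ready={B,E,G} → run G
t=7: ready={B,E} → run B
t=8: ready={B,E} → run B
t=9: ready={B,E} → run B
t=10: ready={B,E} → run B
t=11: ready={E} → run E
t=12: ready={E} → run E
t=13: ready={E} → run E
t=14: ready={E} → run E
t=15: (idle)
t=16: (idle)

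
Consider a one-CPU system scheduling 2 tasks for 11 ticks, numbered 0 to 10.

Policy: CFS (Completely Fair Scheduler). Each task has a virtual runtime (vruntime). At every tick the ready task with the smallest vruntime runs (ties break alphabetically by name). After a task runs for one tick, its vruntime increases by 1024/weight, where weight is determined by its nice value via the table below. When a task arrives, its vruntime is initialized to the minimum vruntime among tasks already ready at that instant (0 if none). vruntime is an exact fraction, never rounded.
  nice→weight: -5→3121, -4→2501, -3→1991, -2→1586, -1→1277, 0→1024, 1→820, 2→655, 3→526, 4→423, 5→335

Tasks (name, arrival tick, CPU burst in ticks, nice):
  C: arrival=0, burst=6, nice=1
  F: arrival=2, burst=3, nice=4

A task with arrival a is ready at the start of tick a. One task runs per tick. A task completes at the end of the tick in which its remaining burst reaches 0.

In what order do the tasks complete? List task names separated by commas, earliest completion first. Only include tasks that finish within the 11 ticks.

completion order = C, F

t=0: vr[C=0] → run C
t=1: vr[C=256/205] → run C
t=2: vr[C=512/205 F=512/205] → run C
t=3: vr[C=768/205 F=512/205] → run F
t=4: vr[C=768/205 F=426496/86715] → run C
t=5: vr[C=1024/205 F=426496/86715] → run F
t=6: vr[C=1024/205 F=636416/86715] → run C
t=7: vr[C=256/41 F=636416/86715] → run C
t=8: vr[F=636416/86715] → run F
t=9: (idle)
t=10: (idle)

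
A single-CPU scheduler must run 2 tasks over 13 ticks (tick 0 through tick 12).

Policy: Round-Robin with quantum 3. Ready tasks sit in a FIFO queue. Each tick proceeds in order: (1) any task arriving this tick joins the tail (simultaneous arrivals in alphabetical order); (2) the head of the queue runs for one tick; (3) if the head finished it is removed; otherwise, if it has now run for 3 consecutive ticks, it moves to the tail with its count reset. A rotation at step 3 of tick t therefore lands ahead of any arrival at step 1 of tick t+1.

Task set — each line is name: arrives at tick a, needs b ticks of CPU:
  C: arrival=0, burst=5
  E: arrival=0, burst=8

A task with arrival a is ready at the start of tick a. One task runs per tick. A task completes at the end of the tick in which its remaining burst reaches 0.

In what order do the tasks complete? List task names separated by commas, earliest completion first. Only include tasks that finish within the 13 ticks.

completion order = C, E

t=0: queue=[C,E] q_used=0 → run C
t=1: queue=[C,E] q_used=1 → run C
t=2: queue=[C,E] q_used=2 → run C
t=3: queue=[E,C] q_used=0 → run E
t=4: queue=[E,C] q_used=1 → run E
t=5: queue=[E,C] q_used=2 → run E
t=6: queue=[C,E] q_used=0 → run C
t=7: queue=[C,E] q_used=1 → run C
t=8: queue=[E] q_used=0 → run E
t=9: queue=[E] q_used=1 → run E
t=10: queue=[E] q_used=2 → run E
t=11: queue=[E] q_used=0 → run E
t=12: queue=[E] q_used=1 → run E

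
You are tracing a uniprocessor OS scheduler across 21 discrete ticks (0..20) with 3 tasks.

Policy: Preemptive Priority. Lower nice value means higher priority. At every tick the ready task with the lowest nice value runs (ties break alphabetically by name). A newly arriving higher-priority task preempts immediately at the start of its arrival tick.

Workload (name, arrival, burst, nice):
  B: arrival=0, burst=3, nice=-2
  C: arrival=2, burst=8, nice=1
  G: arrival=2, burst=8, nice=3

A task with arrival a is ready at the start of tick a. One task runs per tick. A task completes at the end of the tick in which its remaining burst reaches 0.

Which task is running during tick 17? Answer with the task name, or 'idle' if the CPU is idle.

t=0: ready={B} → run B
t=1: ready={B} → run B
t=2: ready={B,C,G} → run B
t=3: ready={C,G} → run C
t=4: ready={C,G} → run C
t=5: ready={C,G} → run C
t=6: ready={C,G} → run C
t=7: ready={C,G} → run C
t=8: ready={C,G} → run C
t=9: ready={C,G} → run C
t=10: ready={C,G} → run C
t=11: ready={G} → run G
t=12: ready={G} → run G
t=13: ready={G} → run G
t=14: ready={G} → run G
t=15: ready={G} → run G
t=16: ready={G} → run G
t=17: ready={G} → run G
t=18: ready={G} → run G
t=19: (idle)
t=20: (idle)

running at tick 17 = G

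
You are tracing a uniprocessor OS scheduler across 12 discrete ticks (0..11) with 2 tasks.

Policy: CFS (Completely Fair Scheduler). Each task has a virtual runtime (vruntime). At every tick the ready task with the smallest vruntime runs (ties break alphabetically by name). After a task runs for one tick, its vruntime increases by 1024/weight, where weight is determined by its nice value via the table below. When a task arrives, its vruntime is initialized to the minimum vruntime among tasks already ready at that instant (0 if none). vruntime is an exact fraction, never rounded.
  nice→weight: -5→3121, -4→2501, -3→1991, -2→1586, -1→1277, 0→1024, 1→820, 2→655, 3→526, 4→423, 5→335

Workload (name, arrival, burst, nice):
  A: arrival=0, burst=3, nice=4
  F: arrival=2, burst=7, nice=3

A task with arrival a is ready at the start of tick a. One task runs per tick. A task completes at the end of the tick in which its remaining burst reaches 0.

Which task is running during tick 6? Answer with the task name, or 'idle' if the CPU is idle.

running at tick 6 = F

t=0: vr[A=0] → run A
t=1: vr[A=1024/423] → run A
t=2: vr[A=2048/423 F=2048/423] → run A
t=3: vr[F=2048/423] → run F
t=4: vr[F=755200/111249] → run F
t=5: vr[F=971776/111249] → run F
t=6: vr[F=1188352/111249] → run F
t=7: vr[F=1404928/111249] → run F
t=8: vr[F=1621504/111249] → run F
t=9: vr[F=1838080/111249] → run F
t=10: (idle)
t=11: (idle)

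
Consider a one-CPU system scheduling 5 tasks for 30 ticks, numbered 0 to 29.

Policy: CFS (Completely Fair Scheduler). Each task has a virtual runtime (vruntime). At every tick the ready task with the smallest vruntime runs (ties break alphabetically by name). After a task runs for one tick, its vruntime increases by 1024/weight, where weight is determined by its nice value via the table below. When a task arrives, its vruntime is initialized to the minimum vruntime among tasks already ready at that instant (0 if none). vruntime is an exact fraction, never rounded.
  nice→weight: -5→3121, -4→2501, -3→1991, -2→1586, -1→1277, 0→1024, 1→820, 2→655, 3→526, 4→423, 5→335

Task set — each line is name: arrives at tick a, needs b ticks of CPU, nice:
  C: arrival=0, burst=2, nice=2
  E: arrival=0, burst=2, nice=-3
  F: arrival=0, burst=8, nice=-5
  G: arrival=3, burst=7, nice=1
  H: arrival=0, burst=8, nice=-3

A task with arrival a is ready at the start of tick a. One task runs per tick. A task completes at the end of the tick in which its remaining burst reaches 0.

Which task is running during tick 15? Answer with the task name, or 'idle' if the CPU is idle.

running at tick 15 = F

t=0: vr[C=0 E=0 F=0 H=0] → run C
t=1: vr[C=1024/655 E=0 F=0 H=0] → run E
t=2: vr[C=1024/655 E=1024/1991 F=0 H=0] → run F
t=3: vr[C=1024/655 E=1024/1991 F=1024/3121 G=0 H=0] → run G
t=4: vr[C=1024/655 E=1024/1991 F=1024/3121 G=256/205 H=0] → run H
t=5: vr[C=1024/655 E=1024/1991 F=1024/3121 G=256/205 H=1024/1991] → run F
t=6: vr[C=1024/655 E=1024/1991 F=2048/3121 G=256/205 H=1024/1991] → run E
t=7: vr[C=1024/655 F=2048/3121 G=256/205 H=1024/1991] → run H
t=8: vr[C=1024/655 F=2048/3121 G=256/205 H=2048/1991] → run F
t=9: vr[C=1024/655 F=3072/3121 G=256/205 H=2048/1991] → run F
t=10: vr[C=1024/655 F=4096/3121 G=256/205 H=2048/1991] → run H
t=11: vr[C=1024/655 F=4096/3121 G=256/205 H=3072/1991] → run G
t=12: vr[C=1024/655 F=4096/3121 G=512/205 H=3072/1991] → run F
t=13: vr[C=1024/655 F=5120/3121 G=512/205 H=3072/1991] → run H
t=14: vr[C=1024/655 F=5120/3121 G=512/205 H=4096/1991] → run C
t=15: vr[F=5120/3121 G=512/205 H=4096/1991] → run F
t=16: vr[F=6144/3121 G=512/205 H=4096/1991] → run F
t=17: vr[F=7168/3121 G=512/205 H=4096/1991] → run H
t=18: vr[F=7168/3121 G=512/205 H=5120/1991] → run F
t=19: vr[G=512/205 H=5120/1991] → run G
t=20: vr[G=768/205 H=5120/1991] → run H
t=21: vr[G=768/205 H=6144/1991] → run H
t=22: vr[G=768/205 H=7168/1991] → run H
t=23: vr[G=768/205] → run G
t=24: vr[G=1024/205] → run G
t=25: vr[G=256/41] → run G
t=26: vr[G=1536/205] → run G
t=27: (idle)
t=28: (idle)
t=29: (idle)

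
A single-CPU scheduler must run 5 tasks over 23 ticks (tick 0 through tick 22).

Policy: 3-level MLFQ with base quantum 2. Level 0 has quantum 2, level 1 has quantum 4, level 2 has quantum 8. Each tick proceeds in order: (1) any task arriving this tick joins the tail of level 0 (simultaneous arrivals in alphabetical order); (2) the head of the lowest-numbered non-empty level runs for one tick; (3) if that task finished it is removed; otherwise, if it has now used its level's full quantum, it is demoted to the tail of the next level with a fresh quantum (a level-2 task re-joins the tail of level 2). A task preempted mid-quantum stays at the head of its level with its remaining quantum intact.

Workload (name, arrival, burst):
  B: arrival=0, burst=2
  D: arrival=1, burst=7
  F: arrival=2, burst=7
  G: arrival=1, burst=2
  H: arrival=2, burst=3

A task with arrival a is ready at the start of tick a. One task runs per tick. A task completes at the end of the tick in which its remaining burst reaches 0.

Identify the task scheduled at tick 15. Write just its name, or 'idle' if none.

running at tick 15 = F

t=0: L0/L1/L2 = B/-/- → run B
t=1: L0/L1/L2 = BDG/-/- → run B
t=2: L0/L1/L2 = DGFH/-/- → run D
t=3: L0/L1/L2 = DGFH/-/- → run D
t=4: L0/L1/L2 = GFH/D/- → run G
t=5: L0/L1/L2 = GFH/D/- → run G
t=6: L0/L1/L2 = FH/D/- → run F
t=7: L0/L1/L2 = FH/D/- → run F
t=8: L0/L1/L2 = H/DF/- → run H
t=9: L0/L1/L2 = H/DF/- → run H
t=10: L0/L1/L2 = -/DFH/- → run D
t=11: L0/L1/L2 = -/DFH/- → run D
t=12: L0/L1/L2 = -/DFH/- → run D
t=13: L0/L1/L2 = -/DFH/- → run D
t=14: L0/L1/L2 = -/FH/D → run F
t=15: L0/L1/L2 = -/FH/D → run F
t=16: L0/L1/L2 = -/FH/D → run F
t=17: L0/L1/L2 = -/FH/D → run F
t=18: L0/L1/L2 = -/H/DF → run H
t=19: L0/L1/L2 = -/-/DF → run D
t=20: L0/L1/L2 = -/-/F → run F
t=21: (idle)
t=22: (idle)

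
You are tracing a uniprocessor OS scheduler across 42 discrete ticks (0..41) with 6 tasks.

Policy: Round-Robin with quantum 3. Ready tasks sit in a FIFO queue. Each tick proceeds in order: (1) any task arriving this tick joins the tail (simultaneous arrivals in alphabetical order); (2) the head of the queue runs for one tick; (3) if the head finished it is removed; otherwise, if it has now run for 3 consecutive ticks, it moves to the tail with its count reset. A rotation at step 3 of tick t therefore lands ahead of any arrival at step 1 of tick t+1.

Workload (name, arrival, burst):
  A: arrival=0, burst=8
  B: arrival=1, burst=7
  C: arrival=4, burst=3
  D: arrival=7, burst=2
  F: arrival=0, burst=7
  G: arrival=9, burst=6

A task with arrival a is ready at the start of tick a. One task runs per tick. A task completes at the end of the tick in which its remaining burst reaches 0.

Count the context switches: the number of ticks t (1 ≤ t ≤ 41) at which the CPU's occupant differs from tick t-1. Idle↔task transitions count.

t=0: queue=[A,F] q_used=0 → run A
t=1: queue=[A,F,B] q_used=1 → run A
t=2: queue=[A,F,B] q_used=2 → run A
t=3: queue=[F,B,A] q_used=0 → run F
t=4: queue=[F,B,A,C] q_used=1 → run F
t=5: queue=[F,B,A,C] q_used=2 → run F
t=6: queue=[B,A,C,F] q_used=0 → run B
t=7: queue=[B,A,C,F,D] q_used=1 → run B
t=8: queue=[B,A,C,F,D] q_used=2 → run B
t=9: queue=[A,C,F,D,B,G] q_used=0 → run A
t=10: queue=[A,C,F,D,B,G] q_used=1 → run A
t=11: queue=[A,C,F,D,B,G] q_used=2 → run A
t=12: queue=[C,F,D,B,G,A] q_used=0 → run C
t=13: queue=[C,F,D,B,G,A] q_used=1 → run C
t=14: queue=[C,F,D,B,G,A] q_used=2 → run C
t=15: queue=[F,D,B,G,A] q_used=0 → run F
t=16: queue=[F,D,B,G,A] q_used=1 → run F
t=17: queue=[F,D,B,G,A] q_used=2 → run F
t=18: queue=[D,B,G,A,F] q_used=0 → run D
t=19: queue=[D,B,G,A,F] q_used=1 → run D
t=20: queue=[B,G,A,F] q_used=0 → run B
t=21: queue=[B,G,A,F] q_used=1 → run B
t=22: queue=[B,G,A,F] q_used=2 → run B
t=23: queue=[G,A,F,B] q_used=0 → run G
t=24: queue=[G,A,F,B] q_used=1 → run G
t=25: queue=[G,A,F,B] q_used=2 → run G
t=26: queue=[A,F,B,G] q_used=0 → run A
t=27: queue=[A,F,B,G] q_used=1 → run A
t=28: queue=[F,B,G] q_used=0 → run F
t=29: queue=[B,G] q_used=0 → run B
t=30: queue=[G] q_used=0 → run G
t=31: queue=[G] q_used=1 → run G
t=32: queue=[G] q_used=2 → run G
t=33: (idle)
t=34: (idle)
t=35: (idle)
t=36: (idle)
t=37: (idle)
t=38: (idle)
t=39: (idle)
t=40: (idle)
t=41: (idle)

context switches = 13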